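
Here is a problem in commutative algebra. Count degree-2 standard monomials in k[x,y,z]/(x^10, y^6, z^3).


Need i<10, j<6, k<3 with i+j+k=2.
For each i, j ranges over max(0,2-i-2)..min(5,2-i):
  i=0: j in [0,2] -> 3
  i=1: j in [0,1] -> 2
  i=2: j in [0,0] -> 1
H(2) = 3+2+1 = 6


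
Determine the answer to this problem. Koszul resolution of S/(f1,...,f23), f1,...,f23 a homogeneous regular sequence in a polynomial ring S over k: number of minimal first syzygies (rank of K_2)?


Regular sequence => Koszul complex is the minimal free resolution.
Syz_1 minimally generated by Koszul relations f_i*e_j - f_j*e_i (i<j): mu(Syz_1) = beta_2 = C(m,2) = m(m-1)/2
m=23
23*22/2 = 253


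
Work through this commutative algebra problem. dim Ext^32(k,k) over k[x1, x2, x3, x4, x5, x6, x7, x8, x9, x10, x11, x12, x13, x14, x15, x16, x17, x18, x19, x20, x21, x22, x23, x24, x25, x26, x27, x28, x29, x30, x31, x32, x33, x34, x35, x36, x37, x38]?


C(n,i)=C(38,32)=2760681


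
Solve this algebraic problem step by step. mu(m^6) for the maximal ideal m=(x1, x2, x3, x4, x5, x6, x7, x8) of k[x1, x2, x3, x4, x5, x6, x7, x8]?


Graded Nakayama: mu(m^d) = dim_k (m^d/m^(d+1)) = #degree-6 monomials in 8 vars
C(n+d-1,d)=C(13,6)=1716


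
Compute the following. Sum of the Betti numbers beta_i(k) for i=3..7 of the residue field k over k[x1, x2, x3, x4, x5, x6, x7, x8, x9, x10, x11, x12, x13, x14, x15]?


Koszul resolution: beta_i(k)=C(n,i), n=15
C(15,3)=455, C(15,4)=1365, C(15,5)=3003, C(15,6)=5005, C(15,7)=6435
Sum=16263


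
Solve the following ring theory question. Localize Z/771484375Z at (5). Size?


5-primary part: 771484375=5^10*79
Size=5^10=9765625


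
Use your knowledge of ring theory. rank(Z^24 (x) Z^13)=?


rank(M(x)N) = rank(M)*rank(N)
24*13 = 312


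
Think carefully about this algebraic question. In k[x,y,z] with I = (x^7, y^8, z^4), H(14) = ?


Need i<7, j<8, k<4 with i+j+k=14.
For each i, j ranges over max(0,14-i-3)..min(7,14-i):
  i=0: j in [11,7] -> 0
  i=1: j in [10,7] -> 0
  i=2: j in [9,7] -> 0
  i=3: j in [8,7] -> 0
  i=4: j in [7,7] -> 1
  i=5: j in [6,7] -> 2
  i=6: j in [5,7] -> 3
H(14) = 0+0+0+0+1+2+3 = 6


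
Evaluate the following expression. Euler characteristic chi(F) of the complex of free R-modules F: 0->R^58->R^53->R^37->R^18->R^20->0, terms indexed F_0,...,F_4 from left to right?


chi = sum (-1)^i * rank:
(-1)^0*58=58
(-1)^1*53=-53
(-1)^2*37=37
(-1)^3*18=-18
(-1)^4*20=20
chi=44


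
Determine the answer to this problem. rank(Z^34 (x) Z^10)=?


rank(M(x)N) = rank(M)*rank(N)
34*10 = 340


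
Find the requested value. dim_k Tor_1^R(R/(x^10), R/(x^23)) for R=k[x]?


Tor_1(R/I,R/J)=(I cap J)/IJ=(x^23)/(x^33)
dim=33-23=min(10,23)=10


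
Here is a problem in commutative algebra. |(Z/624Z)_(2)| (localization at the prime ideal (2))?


2-primary part: 624=2^4*39
Size=2^4=16


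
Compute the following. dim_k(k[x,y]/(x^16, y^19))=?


Basis: x^i*y^j, i<16, j<19
16*19=304


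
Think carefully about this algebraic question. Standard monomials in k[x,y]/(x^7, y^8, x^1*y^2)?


k[x,y]/I, I = (x^7, y^8, x^1*y^2)
Rect: 7x8=56. Corner: (7-1)x(8-2)=36.
dim = 56-36 = 20


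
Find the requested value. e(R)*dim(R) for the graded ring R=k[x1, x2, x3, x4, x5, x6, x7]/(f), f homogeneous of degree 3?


e(R)=deg(f)=3, dim(R)=7-1=6
e*dim=3*6=18


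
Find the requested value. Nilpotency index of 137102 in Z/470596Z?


137102^k mod 470596:
k=1: 137102
k=2: 412972
k=3: 0
First zero at k = 3


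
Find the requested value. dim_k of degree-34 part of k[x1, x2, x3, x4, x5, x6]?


C(d+n-1,n-1)=C(39,5)=575757


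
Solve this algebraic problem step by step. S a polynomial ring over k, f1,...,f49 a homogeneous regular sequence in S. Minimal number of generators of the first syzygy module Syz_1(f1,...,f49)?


Regular sequence => Koszul complex is the minimal free resolution.
Syz_1 minimally generated by Koszul relations f_i*e_j - f_j*e_i (i<j): mu(Syz_1) = beta_2 = C(m,2) = m(m-1)/2
m=49
49*48/2 = 1176


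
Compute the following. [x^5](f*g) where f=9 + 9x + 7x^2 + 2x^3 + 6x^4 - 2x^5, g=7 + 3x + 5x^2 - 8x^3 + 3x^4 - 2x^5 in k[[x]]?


[x^5] = sum a_i*b_j, i+j=5
  9*-2=-18
  9*3=27
  7*-8=-56
  2*5=10
  6*3=18
  -2*7=-14
Sum=-33


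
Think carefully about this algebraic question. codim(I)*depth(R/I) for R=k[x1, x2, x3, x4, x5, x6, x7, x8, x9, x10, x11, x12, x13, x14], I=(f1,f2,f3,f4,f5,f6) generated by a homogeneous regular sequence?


codim=6, depth=dim(R/I)=14-6=8
Product=6*8=48


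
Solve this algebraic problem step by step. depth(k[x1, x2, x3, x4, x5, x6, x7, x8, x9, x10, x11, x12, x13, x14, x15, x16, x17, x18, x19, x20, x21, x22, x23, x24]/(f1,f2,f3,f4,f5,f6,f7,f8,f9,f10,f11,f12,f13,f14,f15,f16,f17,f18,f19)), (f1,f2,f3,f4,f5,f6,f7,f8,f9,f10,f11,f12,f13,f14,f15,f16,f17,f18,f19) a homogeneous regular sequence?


depth(R)=24
depth(R/I)=24-19=5


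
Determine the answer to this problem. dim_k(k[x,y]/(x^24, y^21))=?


Basis: x^i*y^j, i<24, j<21
24*21=504


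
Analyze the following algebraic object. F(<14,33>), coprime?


gcd(14,33)=1 => F=ab-a-b=14*33-14-33=462-47=415


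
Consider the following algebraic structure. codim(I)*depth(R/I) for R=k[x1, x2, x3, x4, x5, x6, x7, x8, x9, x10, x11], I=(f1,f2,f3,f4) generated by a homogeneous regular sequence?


codim=4, depth=dim(R/I)=11-4=7
Product=4*7=28


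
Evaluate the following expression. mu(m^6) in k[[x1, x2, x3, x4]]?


C(n+d-1,d)=C(9,6)=84


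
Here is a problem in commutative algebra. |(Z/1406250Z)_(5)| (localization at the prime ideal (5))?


5-primary part: 1406250=5^7*18
Size=5^7=78125


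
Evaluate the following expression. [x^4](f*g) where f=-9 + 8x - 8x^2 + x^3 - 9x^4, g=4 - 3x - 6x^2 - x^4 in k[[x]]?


[x^4] = sum a_i*b_j, i+j=4
  -9*-1=9
  -8*-6=48
  1*-3=-3
  -9*4=-36
Sum=18


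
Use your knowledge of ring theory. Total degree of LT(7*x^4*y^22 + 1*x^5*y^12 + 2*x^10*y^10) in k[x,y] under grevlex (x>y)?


LT: 7*x^4*y^22
deg_x=4, deg_y=22
Total=4+22=26


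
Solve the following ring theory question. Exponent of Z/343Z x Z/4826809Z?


Exponent = lcm of the cyclic orders; pairwise coprime => product.
7^3*13^6=343*4826809=1655595487


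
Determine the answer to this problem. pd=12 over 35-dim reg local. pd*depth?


pd+depth=35
depth=35-12=23
pd*depth=12*23=276


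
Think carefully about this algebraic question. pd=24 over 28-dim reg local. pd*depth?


pd+depth=28
depth=28-24=4
pd*depth=24*4=96


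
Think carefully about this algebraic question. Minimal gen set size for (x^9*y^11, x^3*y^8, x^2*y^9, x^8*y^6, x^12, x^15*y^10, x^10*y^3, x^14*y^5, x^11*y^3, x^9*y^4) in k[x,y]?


Remove redundant (divisible by others).
x^11*y^3 redundant.
x^14*y^5 redundant.
x^9*y^11 redundant.
x^15*y^10 redundant.
Min: x^12, x^10*y^3, x^9*y^4, x^8*y^6, x^3*y^8, x^2*y^9
Count=6


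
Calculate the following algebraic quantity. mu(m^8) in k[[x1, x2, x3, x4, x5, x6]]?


C(n+d-1,d)=C(13,8)=1287


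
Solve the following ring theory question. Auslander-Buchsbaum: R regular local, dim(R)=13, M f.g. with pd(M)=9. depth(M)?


pd+depth=depth(R)=13
depth=13-9=4


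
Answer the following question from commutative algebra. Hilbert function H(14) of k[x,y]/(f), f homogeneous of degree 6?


H(t)=d for t>=d-1.
d=6, t=14
H(14)=6


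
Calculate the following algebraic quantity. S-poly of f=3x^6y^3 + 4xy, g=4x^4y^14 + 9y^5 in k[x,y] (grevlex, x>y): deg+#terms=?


LT(f)=3x^6y^3, LT(g)=4x^4y^14
lcm(LM)=x^6y^14
S(f,g) (scaled by 12 to clear denominators) = 4y^11*f - 3x^2*g = 16xy^12 - 27x^2y^5
2 terms, deg 13.
13+2=15


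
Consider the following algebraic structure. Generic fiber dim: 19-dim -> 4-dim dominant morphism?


dim(fiber)=dim(X)-dim(Y)=19-4=15


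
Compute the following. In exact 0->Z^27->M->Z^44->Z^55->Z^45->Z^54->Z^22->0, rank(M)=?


Alt sum=0:
(-1)^0*27 + (-1)^1*? + (-1)^2*44 + (-1)^3*55 + (-1)^4*45 + (-1)^5*54 + (-1)^6*22=0
rank(M)=29


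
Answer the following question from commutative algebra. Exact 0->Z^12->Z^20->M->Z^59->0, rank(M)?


Alt sum=0:
(-1)^0*12 + (-1)^1*20 + (-1)^2*? + (-1)^3*59=0
rank(M)=67


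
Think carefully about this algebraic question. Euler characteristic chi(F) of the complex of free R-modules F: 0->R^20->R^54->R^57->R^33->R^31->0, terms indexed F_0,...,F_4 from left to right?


chi = sum (-1)^i * rank:
(-1)^0*20=20
(-1)^1*54=-54
(-1)^2*57=57
(-1)^3*33=-33
(-1)^4*31=31
chi=21


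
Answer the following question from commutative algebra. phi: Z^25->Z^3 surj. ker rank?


rank(ker) = 25-3 = 22


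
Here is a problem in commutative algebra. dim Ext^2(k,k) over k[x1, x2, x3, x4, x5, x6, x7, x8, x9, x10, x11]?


C(n,i)=C(11,2)=55


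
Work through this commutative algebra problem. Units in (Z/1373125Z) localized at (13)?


Local ring = Z/2197Z.
phi(2197) = 13^2*(13-1) = 2028


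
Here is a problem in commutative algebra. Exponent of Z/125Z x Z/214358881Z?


Exponent = lcm of the cyclic orders; pairwise coprime => product.
5^3*11^8=125*214358881=26794860125


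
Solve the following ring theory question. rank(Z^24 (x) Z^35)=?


rank(M(x)N) = rank(M)*rank(N)
24*35 = 840


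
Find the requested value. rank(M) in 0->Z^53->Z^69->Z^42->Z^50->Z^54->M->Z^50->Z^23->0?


Alt sum=0:
(-1)^0*53 + (-1)^1*69 + (-1)^2*42 + (-1)^3*50 + (-1)^4*54 + (-1)^5*? + (-1)^6*50 + (-1)^7*23=0
rank(M)=57


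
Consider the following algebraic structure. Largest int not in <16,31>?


gcd(16,31)=1 => F=ab-a-b=16*31-16-31=496-47=449


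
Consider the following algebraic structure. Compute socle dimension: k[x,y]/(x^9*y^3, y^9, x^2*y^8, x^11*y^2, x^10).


Socle = ann(m) = span of standard monomials u with x*u, y*u in I (staircase corners).
Redundant generators: x^11*y^2
Minimal generators: x^10, x^9*y^3, x^2*y^8, y^9
Corners: xy^8, x^8y^7, x^9y^2
Socle dim=3


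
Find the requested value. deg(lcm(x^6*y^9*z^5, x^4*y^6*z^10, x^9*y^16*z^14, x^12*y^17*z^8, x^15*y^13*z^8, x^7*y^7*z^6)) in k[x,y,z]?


lcm = componentwise max:
x: max(6,4,9,12,15,7)=15
y: max(9,6,16,17,13,7)=17
z: max(5,10,14,8,8,6)=14
Total=15+17+14=46


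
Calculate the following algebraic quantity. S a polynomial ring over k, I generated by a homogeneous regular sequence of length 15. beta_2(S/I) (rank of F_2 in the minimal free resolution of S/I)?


Regular sequence => Koszul complex is the minimal free resolution.
Syz_1 minimally generated by Koszul relations f_i*e_j - f_j*e_i (i<j): mu(Syz_1) = beta_2 = C(m,2) = m(m-1)/2
m=15
15*14/2 = 105


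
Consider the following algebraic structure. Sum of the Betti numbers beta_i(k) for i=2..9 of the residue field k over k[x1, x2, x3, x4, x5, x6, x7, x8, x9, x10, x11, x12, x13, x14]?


Koszul resolution: beta_i(k)=C(n,i), n=14
C(14,2)=91, C(14,3)=364, C(14,4)=1001, C(14,5)=2002, C(14,6)=3003, C(14,7)=3432, C(14,8)=3003, C(14,9)=2002
Sum=14898


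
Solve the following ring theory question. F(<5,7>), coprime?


gcd(5,7)=1 => F=ab-a-b=5*7-5-7=35-12=23


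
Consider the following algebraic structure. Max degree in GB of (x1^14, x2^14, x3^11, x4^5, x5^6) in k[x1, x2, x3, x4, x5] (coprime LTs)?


Pure powers, coprime LTs => already GB.
Degrees: 14, 14, 11, 5, 6
Max=14


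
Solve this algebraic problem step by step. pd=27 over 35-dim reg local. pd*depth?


pd+depth=35
depth=35-27=8
pd*depth=27*8=216


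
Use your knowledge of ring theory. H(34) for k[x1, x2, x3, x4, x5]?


C(d+n-1,n-1)=C(38,4)=73815


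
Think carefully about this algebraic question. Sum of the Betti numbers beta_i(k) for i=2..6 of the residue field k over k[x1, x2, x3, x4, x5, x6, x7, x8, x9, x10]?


Koszul resolution: beta_i(k)=C(n,i), n=10
C(10,2)=45, C(10,3)=120, C(10,4)=210, C(10,5)=252, C(10,6)=210
Sum=837


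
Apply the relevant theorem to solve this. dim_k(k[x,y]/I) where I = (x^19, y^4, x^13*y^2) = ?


k[x,y]/I, I = (x^19, y^4, x^13*y^2)
Rect: 19x4=76. Corner: (19-13)x(4-2)=12.
dim = 76-12 = 64


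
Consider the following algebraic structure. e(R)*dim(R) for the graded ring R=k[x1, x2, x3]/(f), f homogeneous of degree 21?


e(R)=deg(f)=21, dim(R)=3-1=2
e*dim=21*2=42


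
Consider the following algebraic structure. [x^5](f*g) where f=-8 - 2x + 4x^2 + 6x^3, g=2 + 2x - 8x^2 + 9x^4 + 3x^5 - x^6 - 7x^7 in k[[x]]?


[x^5] = sum a_i*b_j, i+j=5
  -8*3=-24
  -2*9=-18
  6*-8=-48
Sum=-90


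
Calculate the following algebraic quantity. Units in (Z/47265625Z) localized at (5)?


Local ring = Z/390625Z.
phi(390625) = 5^7*(5-1) = 312500


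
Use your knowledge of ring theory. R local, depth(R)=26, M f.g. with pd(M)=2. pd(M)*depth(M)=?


pd+depth=26
depth=26-2=24
pd*depth=2*24=48


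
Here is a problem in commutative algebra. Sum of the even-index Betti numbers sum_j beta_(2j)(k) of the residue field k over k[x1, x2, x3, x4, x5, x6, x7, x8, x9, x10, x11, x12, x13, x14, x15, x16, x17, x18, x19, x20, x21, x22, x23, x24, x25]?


Koszul resolution: beta_i(k)=C(n,i), n=25
sum_even C(25,i) = 2^(n-1) = 2^24 = 16777216


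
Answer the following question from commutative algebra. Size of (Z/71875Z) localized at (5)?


5-primary part: 71875=5^5*23
Size=5^5=3125


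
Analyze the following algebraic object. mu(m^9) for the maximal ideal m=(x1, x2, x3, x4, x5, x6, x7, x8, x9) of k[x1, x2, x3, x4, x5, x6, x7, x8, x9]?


Graded Nakayama: mu(m^d) = dim_k (m^d/m^(d+1)) = #degree-9 monomials in 9 vars
C(n+d-1,d)=C(17,9)=24310


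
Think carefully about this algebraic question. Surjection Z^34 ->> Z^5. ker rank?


rank(ker) = 34-5 = 29


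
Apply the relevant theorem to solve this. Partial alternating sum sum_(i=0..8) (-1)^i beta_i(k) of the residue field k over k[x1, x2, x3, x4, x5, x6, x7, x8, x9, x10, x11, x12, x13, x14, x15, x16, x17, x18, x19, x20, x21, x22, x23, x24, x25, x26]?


Koszul resolution: beta_i(k)=C(n,i), n=26
sum_(i=0..p) (-1)^i C(n,i) = (-1)^p C(n-1,p)
(-1)^8*C(25,8) = (-1)^8*1081575 = 1081575


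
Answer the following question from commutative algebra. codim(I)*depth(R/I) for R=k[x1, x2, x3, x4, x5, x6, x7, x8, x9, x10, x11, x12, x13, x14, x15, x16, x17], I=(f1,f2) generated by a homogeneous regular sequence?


codim=2, depth=dim(R/I)=17-2=15
Product=2*15=30


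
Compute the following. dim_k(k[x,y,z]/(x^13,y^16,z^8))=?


Basis: x^iy^jz^k, i<13,j<16,k<8
13*16*8=1664


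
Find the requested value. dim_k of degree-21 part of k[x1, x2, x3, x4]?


C(d+n-1,n-1)=C(24,3)=2024


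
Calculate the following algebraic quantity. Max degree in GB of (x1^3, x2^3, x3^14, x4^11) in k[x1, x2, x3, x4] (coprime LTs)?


Pure powers, coprime LTs => already GB.
Degrees: 3, 3, 14, 11
Max=14


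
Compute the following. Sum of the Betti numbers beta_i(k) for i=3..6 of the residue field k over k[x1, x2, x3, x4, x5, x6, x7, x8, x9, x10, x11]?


Koszul resolution: beta_i(k)=C(n,i), n=11
C(11,3)=165, C(11,4)=330, C(11,5)=462, C(11,6)=462
Sum=1419


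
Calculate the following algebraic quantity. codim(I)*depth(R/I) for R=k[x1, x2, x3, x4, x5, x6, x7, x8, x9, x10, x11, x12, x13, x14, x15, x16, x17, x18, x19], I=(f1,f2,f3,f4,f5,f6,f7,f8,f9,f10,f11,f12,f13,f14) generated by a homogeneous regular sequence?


codim=14, depth=dim(R/I)=19-14=5
Product=14*5=70


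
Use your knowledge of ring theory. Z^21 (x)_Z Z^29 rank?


rank(M(x)N) = rank(M)*rank(N)
21*29 = 609


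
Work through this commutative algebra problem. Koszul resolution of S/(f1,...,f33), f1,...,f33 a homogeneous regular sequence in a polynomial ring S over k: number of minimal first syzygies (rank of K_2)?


Regular sequence => Koszul complex is the minimal free resolution.
Syz_1 minimally generated by Koszul relations f_i*e_j - f_j*e_i (i<j): mu(Syz_1) = beta_2 = C(m,2) = m(m-1)/2
m=33
33*32/2 = 528


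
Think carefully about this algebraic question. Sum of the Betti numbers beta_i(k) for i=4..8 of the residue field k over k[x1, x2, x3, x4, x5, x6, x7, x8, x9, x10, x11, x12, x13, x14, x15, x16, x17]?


Koszul resolution: beta_i(k)=C(n,i), n=17
C(17,4)=2380, C(17,5)=6188, C(17,6)=12376, C(17,7)=19448, C(17,8)=24310
Sum=64702


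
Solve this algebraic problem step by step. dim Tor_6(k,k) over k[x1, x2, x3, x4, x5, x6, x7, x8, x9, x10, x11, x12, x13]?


Koszul: C(n,i)=C(13,6)=1716


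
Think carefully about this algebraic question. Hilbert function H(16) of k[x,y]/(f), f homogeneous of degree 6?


H(t)=d for t>=d-1.
d=6, t=16
H(16)=6


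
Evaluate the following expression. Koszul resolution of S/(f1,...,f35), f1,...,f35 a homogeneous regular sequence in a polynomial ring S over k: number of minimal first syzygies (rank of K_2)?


Regular sequence => Koszul complex is the minimal free resolution.
Syz_1 minimally generated by Koszul relations f_i*e_j - f_j*e_i (i<j): mu(Syz_1) = beta_2 = C(m,2) = m(m-1)/2
m=35
35*34/2 = 595


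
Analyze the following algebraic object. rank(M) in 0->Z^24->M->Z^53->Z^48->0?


Alt sum=0:
(-1)^0*24 + (-1)^1*? + (-1)^2*53 + (-1)^3*48=0
rank(M)=29


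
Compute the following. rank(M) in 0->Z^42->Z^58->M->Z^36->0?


Alt sum=0:
(-1)^0*42 + (-1)^1*58 + (-1)^2*? + (-1)^3*36=0
rank(M)=52


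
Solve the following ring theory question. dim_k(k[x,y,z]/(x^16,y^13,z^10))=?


Basis: x^iy^jz^k, i<16,j<13,k<10
16*13*10=2080


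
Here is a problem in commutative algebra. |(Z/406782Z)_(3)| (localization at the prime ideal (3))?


3-primary part: 406782=3^8*62
Size=3^8=6561


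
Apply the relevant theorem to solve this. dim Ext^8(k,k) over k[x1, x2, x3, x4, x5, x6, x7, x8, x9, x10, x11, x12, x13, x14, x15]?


C(n,i)=C(15,8)=6435


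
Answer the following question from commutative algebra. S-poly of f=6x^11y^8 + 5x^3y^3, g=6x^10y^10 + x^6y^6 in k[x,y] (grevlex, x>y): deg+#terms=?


LT(f)=6x^11y^8, LT(g)=6x^10y^10
lcm(LM)=x^11y^10
S(f,g) (scaled by 36 to clear denominators) = 6y^2*f - 6x*g = -6x^7y^6 + 30x^3y^5
2 terms, deg 13.
13+2=15


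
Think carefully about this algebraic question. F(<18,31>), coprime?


gcd(18,31)=1 => F=ab-a-b=18*31-18-31=558-49=509


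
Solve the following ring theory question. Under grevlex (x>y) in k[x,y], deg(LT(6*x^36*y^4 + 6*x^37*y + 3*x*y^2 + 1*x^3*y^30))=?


LT: 6*x^36*y^4
deg_x=36, deg_y=4
Total=36+4=40


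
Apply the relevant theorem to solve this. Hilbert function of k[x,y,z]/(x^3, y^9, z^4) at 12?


Need i<3, j<9, k<4 with i+j+k=12.
For each i, j ranges over max(0,12-i-3)..min(8,12-i):
  i=0: j in [9,8] -> 0
  i=1: j in [8,8] -> 1
  i=2: j in [7,8] -> 2
H(12) = 0+1+2 = 3


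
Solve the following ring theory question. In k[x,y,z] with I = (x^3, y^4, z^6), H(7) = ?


Need i<3, j<4, k<6 with i+j+k=7.
For each i, j ranges over max(0,7-i-5)..min(3,7-i):
  i=0: j in [2,3] -> 2
  i=1: j in [1,3] -> 3
  i=2: j in [0,3] -> 4
H(7) = 2+3+4 = 9


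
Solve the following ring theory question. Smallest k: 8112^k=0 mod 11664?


8112^k mod 11664:
k=1: 8112
k=2: 7920
k=3: 1728
k=4: 9072
k=5: 3888
k=6: 0
First zero at k = 6


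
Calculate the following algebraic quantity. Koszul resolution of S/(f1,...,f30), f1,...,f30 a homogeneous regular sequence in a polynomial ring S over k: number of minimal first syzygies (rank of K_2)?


Regular sequence => Koszul complex is the minimal free resolution.
Syz_1 minimally generated by Koszul relations f_i*e_j - f_j*e_i (i<j): mu(Syz_1) = beta_2 = C(m,2) = m(m-1)/2
m=30
30*29/2 = 435


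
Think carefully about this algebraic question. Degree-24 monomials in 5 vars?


C(d+n-1,n-1)=C(28,4)=20475


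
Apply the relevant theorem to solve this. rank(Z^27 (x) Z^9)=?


rank(M(x)N) = rank(M)*rank(N)
27*9 = 243


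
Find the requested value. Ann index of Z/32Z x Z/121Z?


Exponent = lcm of the cyclic orders; pairwise coprime => product.
2^5*11^2=32*121=3872


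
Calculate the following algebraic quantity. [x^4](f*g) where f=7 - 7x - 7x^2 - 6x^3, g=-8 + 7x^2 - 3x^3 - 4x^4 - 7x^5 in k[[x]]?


[x^4] = sum a_i*b_j, i+j=4
  7*-4=-28
  -7*-3=21
  -7*7=-49
Sum=-56


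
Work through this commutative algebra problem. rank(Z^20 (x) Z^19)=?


rank(M(x)N) = rank(M)*rank(N)
20*19 = 380


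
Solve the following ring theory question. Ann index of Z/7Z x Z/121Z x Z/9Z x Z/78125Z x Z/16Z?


Exponent = lcm of the cyclic orders; pairwise coprime => product.
7^1*11^2*3^2*5^7*2^4=7*121*9*78125*16=9528750000


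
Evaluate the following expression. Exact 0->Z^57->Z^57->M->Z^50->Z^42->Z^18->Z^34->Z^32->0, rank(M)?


Alt sum=0:
(-1)^0*57 + (-1)^1*57 + (-1)^2*? + (-1)^3*50 + (-1)^4*42 + (-1)^5*18 + (-1)^6*34 + (-1)^7*32=0
rank(M)=24


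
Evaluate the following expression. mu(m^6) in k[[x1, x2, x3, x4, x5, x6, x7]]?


C(n+d-1,d)=C(12,6)=924


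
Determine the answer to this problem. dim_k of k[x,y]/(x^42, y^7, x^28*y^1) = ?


k[x,y]/I, I = (x^42, y^7, x^28*y^1)
Rect: 42x7=294. Corner: (42-28)x(7-1)=84.
dim = 294-84 = 210


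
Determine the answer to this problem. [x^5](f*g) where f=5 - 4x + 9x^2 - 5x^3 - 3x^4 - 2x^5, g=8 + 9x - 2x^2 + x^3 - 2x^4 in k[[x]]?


[x^5] = sum a_i*b_j, i+j=5
  -4*-2=8
  9*1=9
  -5*-2=10
  -3*9=-27
  -2*8=-16
Sum=-16


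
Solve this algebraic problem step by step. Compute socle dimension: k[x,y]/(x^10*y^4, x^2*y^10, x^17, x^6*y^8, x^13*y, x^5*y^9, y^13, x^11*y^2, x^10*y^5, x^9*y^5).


Socle = ann(m) = span of standard monomials u with x*u, y*u in I (staircase corners).
Redundant generators: x^10*y^5
Minimal generators: x^17, x^13*y, x^11*y^2, x^10*y^4, x^9*y^5, x^6*y^8, x^5*y^9, x^2*y^10, y^13
Corners: xy^12, x^4y^9, x^5y^8, x^8y^7, x^9y^4, x^10y^3, x^12y, x^16
Socle dim=8


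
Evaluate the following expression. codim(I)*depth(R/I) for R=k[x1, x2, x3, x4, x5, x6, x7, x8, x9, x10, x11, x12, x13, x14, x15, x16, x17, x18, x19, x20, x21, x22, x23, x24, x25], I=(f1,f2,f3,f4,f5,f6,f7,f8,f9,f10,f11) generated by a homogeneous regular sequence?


codim=11, depth=dim(R/I)=25-11=14
Product=11*14=154


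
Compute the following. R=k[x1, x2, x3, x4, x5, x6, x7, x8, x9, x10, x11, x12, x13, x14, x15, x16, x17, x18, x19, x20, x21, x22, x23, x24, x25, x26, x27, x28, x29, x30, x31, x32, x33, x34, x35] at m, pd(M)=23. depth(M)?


pd+depth=depth(R)=35
depth=35-23=12


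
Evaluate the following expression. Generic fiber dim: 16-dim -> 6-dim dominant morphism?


dim(fiber)=dim(X)-dim(Y)=16-6=10


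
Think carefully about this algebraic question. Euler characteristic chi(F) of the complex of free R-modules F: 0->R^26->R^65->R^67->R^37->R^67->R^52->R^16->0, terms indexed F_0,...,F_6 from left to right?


chi = sum (-1)^i * rank:
(-1)^0*26=26
(-1)^1*65=-65
(-1)^2*67=67
(-1)^3*37=-37
(-1)^4*67=67
(-1)^5*52=-52
(-1)^6*16=16
chi=22


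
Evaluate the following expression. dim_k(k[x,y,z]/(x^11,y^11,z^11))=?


Basis: x^iy^jz^k, i<11,j<11,k<11
11*11*11=1331


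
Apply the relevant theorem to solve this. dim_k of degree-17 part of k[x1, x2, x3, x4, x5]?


C(d+n-1,n-1)=C(21,4)=5985


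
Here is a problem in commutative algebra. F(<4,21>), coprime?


gcd(4,21)=1 => F=ab-a-b=4*21-4-21=84-25=59


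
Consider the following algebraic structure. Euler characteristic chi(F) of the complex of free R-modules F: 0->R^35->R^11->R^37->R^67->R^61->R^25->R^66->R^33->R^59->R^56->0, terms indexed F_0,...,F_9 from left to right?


chi = sum (-1)^i * rank:
(-1)^0*35=35
(-1)^1*11=-11
(-1)^2*37=37
(-1)^3*67=-67
(-1)^4*61=61
(-1)^5*25=-25
(-1)^6*66=66
(-1)^7*33=-33
(-1)^8*59=59
(-1)^9*56=-56
chi=66


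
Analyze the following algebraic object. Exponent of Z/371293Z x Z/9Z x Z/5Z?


Exponent = lcm of the cyclic orders; pairwise coprime => product.
13^5*3^2*5^1=371293*9*5=16708185


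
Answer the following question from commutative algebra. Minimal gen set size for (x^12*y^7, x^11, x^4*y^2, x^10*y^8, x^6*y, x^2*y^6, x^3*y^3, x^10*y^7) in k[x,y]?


Remove redundant (divisible by others).
x^12*y^7 redundant.
x^10*y^8 redundant.
x^10*y^7 redundant.
Min: x^11, x^6*y, x^4*y^2, x^3*y^3, x^2*y^6
Count=5


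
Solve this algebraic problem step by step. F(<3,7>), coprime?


gcd(3,7)=1 => F=ab-a-b=3*7-3-7=21-10=11


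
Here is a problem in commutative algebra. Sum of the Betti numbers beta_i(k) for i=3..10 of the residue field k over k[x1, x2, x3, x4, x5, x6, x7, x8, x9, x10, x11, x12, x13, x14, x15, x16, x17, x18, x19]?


Koszul resolution: beta_i(k)=C(n,i), n=19
C(19,3)=969, C(19,4)=3876, C(19,5)=11628, C(19,6)=27132, C(19,7)=50388, C(19,8)=75582, C(19,9)=92378, C(19,10)=92378
Sum=354331


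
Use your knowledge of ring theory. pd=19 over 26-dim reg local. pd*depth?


pd+depth=26
depth=26-19=7
pd*depth=19*7=133


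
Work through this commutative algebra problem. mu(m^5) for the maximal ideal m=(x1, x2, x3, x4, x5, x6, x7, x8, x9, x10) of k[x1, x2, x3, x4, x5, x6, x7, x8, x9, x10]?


Graded Nakayama: mu(m^d) = dim_k (m^d/m^(d+1)) = #degree-5 monomials in 10 vars
C(n+d-1,d)=C(14,5)=2002


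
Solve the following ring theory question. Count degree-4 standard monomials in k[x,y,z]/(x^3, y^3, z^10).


Need i<3, j<3, k<10 with i+j+k=4.
For each i, j ranges over max(0,4-i-9)..min(2,4-i):
  i=0: j in [0,2] -> 3
  i=1: j in [0,2] -> 3
  i=2: j in [0,2] -> 3
H(4) = 3+3+3 = 9


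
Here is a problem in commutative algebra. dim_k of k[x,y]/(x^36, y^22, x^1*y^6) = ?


k[x,y]/I, I = (x^36, y^22, x^1*y^6)
Rect: 36x22=792. Corner: (36-1)x(22-6)=560.
dim = 792-560 = 232


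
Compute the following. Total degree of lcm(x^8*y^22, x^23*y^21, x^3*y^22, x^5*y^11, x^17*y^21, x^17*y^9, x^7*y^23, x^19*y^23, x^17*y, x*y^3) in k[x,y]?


lcm = componentwise max:
x: max(8,23,3,5,17,17,7,19,17,1)=23
y: max(22,21,22,11,21,9,23,23,1,3)=23
Total=23+23=46


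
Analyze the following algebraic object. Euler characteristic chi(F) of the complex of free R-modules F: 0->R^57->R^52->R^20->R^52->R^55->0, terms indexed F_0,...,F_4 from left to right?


chi = sum (-1)^i * rank:
(-1)^0*57=57
(-1)^1*52=-52
(-1)^2*20=20
(-1)^3*52=-52
(-1)^4*55=55
chi=28


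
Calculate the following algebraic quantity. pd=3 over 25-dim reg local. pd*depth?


pd+depth=25
depth=25-3=22
pd*depth=3*22=66


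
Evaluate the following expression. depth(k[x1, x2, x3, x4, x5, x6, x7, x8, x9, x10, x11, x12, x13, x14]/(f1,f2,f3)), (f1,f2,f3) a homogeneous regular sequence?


depth(R)=14
depth(R/I)=14-3=11


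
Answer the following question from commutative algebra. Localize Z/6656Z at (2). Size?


2-primary part: 6656=2^9*13
Size=2^9=512


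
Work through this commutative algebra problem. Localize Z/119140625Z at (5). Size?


5-primary part: 119140625=5^9*61
Size=5^9=1953125


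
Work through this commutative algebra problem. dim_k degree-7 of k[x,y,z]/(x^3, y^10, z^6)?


Need i<3, j<10, k<6 with i+j+k=7.
For each i, j ranges over max(0,7-i-5)..min(9,7-i):
  i=0: j in [2,7] -> 6
  i=1: j in [1,6] -> 6
  i=2: j in [0,5] -> 6
H(7) = 6+6+6 = 18


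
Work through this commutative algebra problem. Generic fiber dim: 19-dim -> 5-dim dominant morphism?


dim(fiber)=dim(X)-dim(Y)=19-5=14


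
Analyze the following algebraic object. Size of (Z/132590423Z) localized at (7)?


7-primary part: 132590423=7^8*23
Size=7^8=5764801


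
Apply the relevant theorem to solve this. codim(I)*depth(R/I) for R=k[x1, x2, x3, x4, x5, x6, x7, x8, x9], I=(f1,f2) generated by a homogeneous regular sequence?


codim=2, depth=dim(R/I)=9-2=7
Product=2*7=14


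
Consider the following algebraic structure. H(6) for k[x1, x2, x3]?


C(d+n-1,n-1)=C(8,2)=28


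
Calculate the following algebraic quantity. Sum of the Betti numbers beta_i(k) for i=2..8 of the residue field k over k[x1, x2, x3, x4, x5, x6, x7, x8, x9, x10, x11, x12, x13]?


Koszul resolution: beta_i(k)=C(n,i), n=13
C(13,2)=78, C(13,3)=286, C(13,4)=715, C(13,5)=1287, C(13,6)=1716, C(13,7)=1716, C(13,8)=1287
Sum=7085


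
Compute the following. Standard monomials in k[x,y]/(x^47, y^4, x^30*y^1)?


k[x,y]/I, I = (x^47, y^4, x^30*y^1)
Rect: 47x4=188. Corner: (47-30)x(4-1)=51.
dim = 188-51 = 137


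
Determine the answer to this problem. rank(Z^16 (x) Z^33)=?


rank(M(x)N) = rank(M)*rank(N)
16*33 = 528


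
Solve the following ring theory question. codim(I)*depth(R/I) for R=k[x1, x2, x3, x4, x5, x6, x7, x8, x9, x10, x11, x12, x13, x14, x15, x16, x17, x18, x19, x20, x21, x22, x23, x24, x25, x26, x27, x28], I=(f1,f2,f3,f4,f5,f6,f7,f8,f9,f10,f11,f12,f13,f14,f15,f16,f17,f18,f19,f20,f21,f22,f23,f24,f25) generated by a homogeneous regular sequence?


codim=25, depth=dim(R/I)=28-25=3
Product=25*3=75


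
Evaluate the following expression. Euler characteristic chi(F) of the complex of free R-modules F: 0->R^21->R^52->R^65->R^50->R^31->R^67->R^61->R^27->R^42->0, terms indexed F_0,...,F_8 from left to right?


chi = sum (-1)^i * rank:
(-1)^0*21=21
(-1)^1*52=-52
(-1)^2*65=65
(-1)^3*50=-50
(-1)^4*31=31
(-1)^5*67=-67
(-1)^6*61=61
(-1)^7*27=-27
(-1)^8*42=42
chi=24


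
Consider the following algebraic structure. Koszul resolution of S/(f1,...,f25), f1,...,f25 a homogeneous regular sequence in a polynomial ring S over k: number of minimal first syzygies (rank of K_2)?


Regular sequence => Koszul complex is the minimal free resolution.
Syz_1 minimally generated by Koszul relations f_i*e_j - f_j*e_i (i<j): mu(Syz_1) = beta_2 = C(m,2) = m(m-1)/2
m=25
25*24/2 = 300


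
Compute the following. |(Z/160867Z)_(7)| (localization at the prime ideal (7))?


7-primary part: 160867=7^4*67
Size=7^4=2401


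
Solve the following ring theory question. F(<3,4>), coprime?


gcd(3,4)=1 => F=ab-a-b=3*4-3-4=12-7=5


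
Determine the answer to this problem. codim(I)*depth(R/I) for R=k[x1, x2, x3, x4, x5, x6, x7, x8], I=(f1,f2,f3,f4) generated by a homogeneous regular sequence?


codim=4, depth=dim(R/I)=8-4=4
Product=4*4=16


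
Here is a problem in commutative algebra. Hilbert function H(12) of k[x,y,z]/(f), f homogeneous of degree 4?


C(14,2)-C(10,2)=91-45=46


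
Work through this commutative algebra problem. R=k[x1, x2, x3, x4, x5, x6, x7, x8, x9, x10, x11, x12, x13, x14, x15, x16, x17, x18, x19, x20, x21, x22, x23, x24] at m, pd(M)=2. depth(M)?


pd+depth=depth(R)=24
depth=24-2=22


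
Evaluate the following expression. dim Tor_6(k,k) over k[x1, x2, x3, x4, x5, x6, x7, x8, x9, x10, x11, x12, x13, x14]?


Koszul: C(n,i)=C(14,6)=3003


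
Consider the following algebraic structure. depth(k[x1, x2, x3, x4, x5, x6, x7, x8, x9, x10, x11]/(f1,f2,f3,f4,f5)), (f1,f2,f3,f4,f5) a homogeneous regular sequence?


depth(R)=11
depth(R/I)=11-5=6


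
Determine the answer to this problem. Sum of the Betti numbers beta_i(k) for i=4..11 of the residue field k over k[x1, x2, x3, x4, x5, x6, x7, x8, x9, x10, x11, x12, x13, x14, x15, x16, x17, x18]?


Koszul resolution: beta_i(k)=C(n,i), n=18
C(18,4)=3060, C(18,5)=8568, C(18,6)=18564, C(18,7)=31824, C(18,8)=43758, C(18,9)=48620, C(18,10)=43758, C(18,11)=31824
Sum=229976


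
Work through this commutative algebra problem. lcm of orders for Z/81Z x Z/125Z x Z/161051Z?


Exponent = lcm of the cyclic orders; pairwise coprime => product.
3^4*5^3*11^5=81*125*161051=1630641375


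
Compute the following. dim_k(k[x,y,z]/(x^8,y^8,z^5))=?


Basis: x^iy^jz^k, i<8,j<8,k<5
8*8*5=320


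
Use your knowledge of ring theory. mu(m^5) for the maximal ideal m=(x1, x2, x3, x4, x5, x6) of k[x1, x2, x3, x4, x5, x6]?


Graded Nakayama: mu(m^d) = dim_k (m^d/m^(d+1)) = #degree-5 monomials in 6 vars
C(n+d-1,d)=C(10,5)=252


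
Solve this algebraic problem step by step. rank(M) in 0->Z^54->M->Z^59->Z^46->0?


Alt sum=0:
(-1)^0*54 + (-1)^1*? + (-1)^2*59 + (-1)^3*46=0
rank(M)=67


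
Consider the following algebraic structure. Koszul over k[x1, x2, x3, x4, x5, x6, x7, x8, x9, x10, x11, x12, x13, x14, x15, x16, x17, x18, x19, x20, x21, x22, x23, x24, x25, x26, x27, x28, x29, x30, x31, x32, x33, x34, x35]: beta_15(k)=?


C(n,i)=C(35,15)=3247943160


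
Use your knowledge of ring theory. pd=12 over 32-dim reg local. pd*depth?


pd+depth=32
depth=32-12=20
pd*depth=12*20=240


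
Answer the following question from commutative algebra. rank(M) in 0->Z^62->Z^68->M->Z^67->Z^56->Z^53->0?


Alt sum=0:
(-1)^0*62 + (-1)^1*68 + (-1)^2*? + (-1)^3*67 + (-1)^4*56 + (-1)^5*53=0
rank(M)=70


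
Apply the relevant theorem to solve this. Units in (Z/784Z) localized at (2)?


Local ring = Z/16Z.
phi(16) = 2^3*(2-1) = 8


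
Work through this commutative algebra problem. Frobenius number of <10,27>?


gcd(10,27)=1 => F=ab-a-b=10*27-10-27=270-37=233


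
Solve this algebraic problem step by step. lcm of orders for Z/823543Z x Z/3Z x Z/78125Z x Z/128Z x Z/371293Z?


Exponent = lcm of the cyclic orders; pairwise coprime => product.
7^7*3^1*5^7*2^7*13^5=823543*3*78125*128*371293=9173272532970000000


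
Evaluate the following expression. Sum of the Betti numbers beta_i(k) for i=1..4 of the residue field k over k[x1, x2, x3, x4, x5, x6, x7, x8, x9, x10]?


Koszul resolution: beta_i(k)=C(n,i), n=10
C(10,1)=10, C(10,2)=45, C(10,3)=120, C(10,4)=210
Sum=385


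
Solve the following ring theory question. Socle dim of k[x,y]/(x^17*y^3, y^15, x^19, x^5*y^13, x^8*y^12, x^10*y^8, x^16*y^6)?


Socle = ann(m) = span of standard monomials u with x*u, y*u in I (staircase corners).
Minimal generators: x^19, x^17*y^3, x^16*y^6, x^10*y^8, x^8*y^12, x^5*y^13, y^15
Corners: x^4y^14, x^7y^12, x^9y^11, x^15y^7, x^16y^5, x^18y^2
Socle dim=6


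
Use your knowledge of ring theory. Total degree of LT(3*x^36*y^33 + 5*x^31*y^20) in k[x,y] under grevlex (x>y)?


LT: 3*x^36*y^33
deg_x=36, deg_y=33
Total=36+33=69


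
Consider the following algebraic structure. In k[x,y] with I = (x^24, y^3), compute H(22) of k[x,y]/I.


k[x,y], I = (x^24, y^3), d = 22
Need i < 24 and d-i < 3.
Range: 20 <= i <= 22.
H(22) = 3


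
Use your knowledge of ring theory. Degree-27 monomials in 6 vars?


C(d+n-1,n-1)=C(32,5)=201376


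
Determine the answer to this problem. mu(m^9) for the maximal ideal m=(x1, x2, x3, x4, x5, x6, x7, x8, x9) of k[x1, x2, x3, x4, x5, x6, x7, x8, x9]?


Graded Nakayama: mu(m^d) = dim_k (m^d/m^(d+1)) = #degree-9 monomials in 9 vars
C(n+d-1,d)=C(17,9)=24310


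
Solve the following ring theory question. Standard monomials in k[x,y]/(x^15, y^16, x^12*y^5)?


k[x,y]/I, I = (x^15, y^16, x^12*y^5)
Rect: 15x16=240. Corner: (15-12)x(16-5)=33.
dim = 240-33 = 207


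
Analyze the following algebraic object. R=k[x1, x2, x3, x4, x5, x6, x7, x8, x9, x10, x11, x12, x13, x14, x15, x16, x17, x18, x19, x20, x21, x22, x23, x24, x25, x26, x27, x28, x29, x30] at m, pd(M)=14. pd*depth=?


pd+depth=30
depth=30-14=16
pd*depth=14*16=224


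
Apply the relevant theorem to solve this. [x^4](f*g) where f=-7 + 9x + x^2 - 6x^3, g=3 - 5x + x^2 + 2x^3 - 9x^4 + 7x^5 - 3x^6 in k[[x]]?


[x^4] = sum a_i*b_j, i+j=4
  -7*-9=63
  9*2=18
  1*1=1
  -6*-5=30
Sum=112


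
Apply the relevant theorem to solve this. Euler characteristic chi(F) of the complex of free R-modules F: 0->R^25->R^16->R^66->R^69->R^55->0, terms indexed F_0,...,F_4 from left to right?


chi = sum (-1)^i * rank:
(-1)^0*25=25
(-1)^1*16=-16
(-1)^2*66=66
(-1)^3*69=-69
(-1)^4*55=55
chi=61


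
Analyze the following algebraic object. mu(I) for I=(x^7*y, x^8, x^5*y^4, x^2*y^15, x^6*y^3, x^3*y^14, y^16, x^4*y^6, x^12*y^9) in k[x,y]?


Remove redundant (divisible by others).
x^12*y^9 redundant.
Min: x^8, x^7*y, x^6*y^3, x^5*y^4, x^4*y^6, x^3*y^14, x^2*y^15, y^16
Count=8


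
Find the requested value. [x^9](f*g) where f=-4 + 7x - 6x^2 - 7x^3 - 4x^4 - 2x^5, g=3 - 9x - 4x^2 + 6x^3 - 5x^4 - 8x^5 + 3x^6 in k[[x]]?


[x^9] = sum a_i*b_j, i+j=9
  -7*3=-21
  -4*-8=32
  -2*-5=10
Sum=21


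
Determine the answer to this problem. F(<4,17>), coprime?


gcd(4,17)=1 => F=ab-a-b=4*17-4-17=68-21=47


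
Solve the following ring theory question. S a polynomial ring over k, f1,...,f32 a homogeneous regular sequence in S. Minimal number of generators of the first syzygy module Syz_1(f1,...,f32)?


Regular sequence => Koszul complex is the minimal free resolution.
Syz_1 minimally generated by Koszul relations f_i*e_j - f_j*e_i (i<j): mu(Syz_1) = beta_2 = C(m,2) = m(m-1)/2
m=32
32*31/2 = 496


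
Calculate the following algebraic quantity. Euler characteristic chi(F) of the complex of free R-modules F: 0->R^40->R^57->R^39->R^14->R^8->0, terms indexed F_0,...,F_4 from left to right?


chi = sum (-1)^i * rank:
(-1)^0*40=40
(-1)^1*57=-57
(-1)^2*39=39
(-1)^3*14=-14
(-1)^4*8=8
chi=16


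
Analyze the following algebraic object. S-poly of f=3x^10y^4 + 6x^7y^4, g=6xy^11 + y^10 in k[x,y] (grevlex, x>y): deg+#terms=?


LT(f)=3x^10y^4, LT(g)=6xy^11
lcm(LM)=x^10y^11
S(f,g) (scaled by 18 to clear denominators) = 6y^7*f - 3x^9*g = -3x^9y^10 + 36x^7y^11
2 terms, deg 19.
19+2=21


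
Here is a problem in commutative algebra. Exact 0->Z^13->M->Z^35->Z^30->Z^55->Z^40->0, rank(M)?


Alt sum=0:
(-1)^0*13 + (-1)^1*? + (-1)^2*35 + (-1)^3*30 + (-1)^4*55 + (-1)^5*40=0
rank(M)=33


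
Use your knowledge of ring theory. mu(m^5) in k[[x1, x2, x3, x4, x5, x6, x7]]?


C(n+d-1,d)=C(11,5)=462


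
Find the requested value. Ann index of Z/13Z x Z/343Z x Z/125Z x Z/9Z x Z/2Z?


Exponent = lcm of the cyclic orders; pairwise coprime => product.
13^1*7^3*5^3*3^2*2^1=13*343*125*9*2=10032750


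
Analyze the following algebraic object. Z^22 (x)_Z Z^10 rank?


rank(M(x)N) = rank(M)*rank(N)
22*10 = 220


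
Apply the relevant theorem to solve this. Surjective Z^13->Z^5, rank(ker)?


rank(ker) = 13-5 = 8


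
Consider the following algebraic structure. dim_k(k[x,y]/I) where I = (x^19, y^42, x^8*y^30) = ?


k[x,y]/I, I = (x^19, y^42, x^8*y^30)
Rect: 19x42=798. Corner: (19-8)x(42-30)=132.
dim = 798-132 = 666


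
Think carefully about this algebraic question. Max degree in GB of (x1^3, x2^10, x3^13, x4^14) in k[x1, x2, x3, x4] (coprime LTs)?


Pure powers, coprime LTs => already GB.
Degrees: 3, 10, 13, 14
Max=14


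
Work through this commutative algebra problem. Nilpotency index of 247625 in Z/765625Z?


247625^k mod 765625:
k=1: 247625
k=2: 0
First zero at k = 2


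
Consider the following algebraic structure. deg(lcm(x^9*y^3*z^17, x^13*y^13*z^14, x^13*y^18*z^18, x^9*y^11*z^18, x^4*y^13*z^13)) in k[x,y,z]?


lcm = componentwise max:
x: max(9,13,13,9,4)=13
y: max(3,13,18,11,13)=18
z: max(17,14,18,18,13)=18
Total=13+18+18=49


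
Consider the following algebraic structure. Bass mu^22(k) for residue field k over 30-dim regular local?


C(n,i)=C(30,22)=5852925


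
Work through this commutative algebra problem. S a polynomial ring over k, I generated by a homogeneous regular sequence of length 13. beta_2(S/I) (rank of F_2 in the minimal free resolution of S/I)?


Regular sequence => Koszul complex is the minimal free resolution.
Syz_1 minimally generated by Koszul relations f_i*e_j - f_j*e_i (i<j): mu(Syz_1) = beta_2 = C(m,2) = m(m-1)/2
m=13
13*12/2 = 78


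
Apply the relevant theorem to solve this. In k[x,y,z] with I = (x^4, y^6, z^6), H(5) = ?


Need i<4, j<6, k<6 with i+j+k=5.
For each i, j ranges over max(0,5-i-5)..min(5,5-i):
  i=0: j in [0,5] -> 6
  i=1: j in [0,4] -> 5
  i=2: j in [0,3] -> 4
  i=3: j in [0,2] -> 3
H(5) = 6+5+4+3 = 18


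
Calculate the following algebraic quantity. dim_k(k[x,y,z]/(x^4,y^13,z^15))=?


Basis: x^iy^jz^k, i<4,j<13,k<15
4*13*15=780


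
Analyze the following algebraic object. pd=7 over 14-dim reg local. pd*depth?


pd+depth=14
depth=14-7=7
pd*depth=7*7=49


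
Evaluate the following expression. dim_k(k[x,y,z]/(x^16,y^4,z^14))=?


Basis: x^iy^jz^k, i<16,j<4,k<14
16*4*14=896


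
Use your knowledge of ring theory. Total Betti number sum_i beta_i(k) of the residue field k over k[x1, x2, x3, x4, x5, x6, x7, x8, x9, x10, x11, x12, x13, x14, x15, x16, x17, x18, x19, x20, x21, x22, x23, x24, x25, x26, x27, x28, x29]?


Koszul resolution: beta_i(k)=C(n,i), n=29
sum_i C(29,i) = 2^29 = 536870912
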